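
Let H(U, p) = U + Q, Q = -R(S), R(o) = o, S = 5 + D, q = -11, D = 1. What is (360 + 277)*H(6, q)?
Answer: 0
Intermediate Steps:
S = 6 (S = 5 + 1 = 6)
Q = -6 (Q = -1*6 = -6)
H(U, p) = -6 + U (H(U, p) = U - 6 = -6 + U)
(360 + 277)*H(6, q) = (360 + 277)*(-6 + 6) = 637*0 = 0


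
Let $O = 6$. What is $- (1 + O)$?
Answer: $-7$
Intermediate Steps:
$- (1 + O) = - (1 + 6) = \left(-1\right) 7 = -7$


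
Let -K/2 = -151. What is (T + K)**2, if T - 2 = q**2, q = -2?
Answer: 94864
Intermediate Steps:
K = 302 (K = -2*(-151) = 302)
T = 6 (T = 2 + (-2)**2 = 2 + 4 = 6)
(T + K)**2 = (6 + 302)**2 = 308**2 = 94864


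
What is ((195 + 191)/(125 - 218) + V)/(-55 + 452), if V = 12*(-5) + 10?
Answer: -5036/36921 ≈ -0.13640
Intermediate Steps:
V = -50 (V = -60 + 10 = -50)
((195 + 191)/(125 - 218) + V)/(-55 + 452) = ((195 + 191)/(125 - 218) - 50)/(-55 + 452) = (386/(-93) - 50)/397 = (386*(-1/93) - 50)*(1/397) = (-386/93 - 50)*(1/397) = -5036/93*1/397 = -5036/36921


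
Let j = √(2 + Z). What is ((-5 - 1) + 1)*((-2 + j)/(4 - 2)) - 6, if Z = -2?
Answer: -1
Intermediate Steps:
j = 0 (j = √(2 - 2) = √0 = 0)
((-5 - 1) + 1)*((-2 + j)/(4 - 2)) - 6 = ((-5 - 1) + 1)*((-2 + 0)/(4 - 2)) - 6 = (-6 + 1)*(-2/2) - 6 = -(-10)/2 - 6 = -5*(-1) - 6 = 5 - 6 = -1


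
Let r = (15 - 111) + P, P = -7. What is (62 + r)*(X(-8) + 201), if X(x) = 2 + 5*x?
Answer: -6683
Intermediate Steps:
r = -103 (r = (15 - 111) - 7 = -96 - 7 = -103)
(62 + r)*(X(-8) + 201) = (62 - 103)*((2 + 5*(-8)) + 201) = -41*((2 - 40) + 201) = -41*(-38 + 201) = -41*163 = -6683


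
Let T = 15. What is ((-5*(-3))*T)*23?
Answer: 5175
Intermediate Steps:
((-5*(-3))*T)*23 = (-5*(-3)*15)*23 = (15*15)*23 = 225*23 = 5175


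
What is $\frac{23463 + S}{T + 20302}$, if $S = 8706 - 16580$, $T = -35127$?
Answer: $- \frac{15589}{14825} \approx -1.0515$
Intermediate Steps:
$S = -7874$
$\frac{23463 + S}{T + 20302} = \frac{23463 - 7874}{-35127 + 20302} = \frac{15589}{-14825} = 15589 \left(- \frac{1}{14825}\right) = - \frac{15589}{14825}$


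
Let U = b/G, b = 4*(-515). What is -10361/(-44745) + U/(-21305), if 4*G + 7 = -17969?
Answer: 11021315013/47601058435 ≈ 0.23153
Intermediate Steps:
b = -2060
G = -4494 (G = -7/4 + (¼)*(-17969) = -7/4 - 17969/4 = -4494)
U = 1030/2247 (U = -2060/(-4494) = -2060*(-1/4494) = 1030/2247 ≈ 0.45839)
-10361/(-44745) + U/(-21305) = -10361/(-44745) + (1030/2247)/(-21305) = -10361*(-1/44745) + (1030/2247)*(-1/21305) = 10361/44745 - 206/9574467 = 11021315013/47601058435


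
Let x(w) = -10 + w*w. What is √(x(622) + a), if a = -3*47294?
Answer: 16*√957 ≈ 494.97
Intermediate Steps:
a = -141882
x(w) = -10 + w²
√(x(622) + a) = √((-10 + 622²) - 141882) = √((-10 + 386884) - 141882) = √(386874 - 141882) = √244992 = 16*√957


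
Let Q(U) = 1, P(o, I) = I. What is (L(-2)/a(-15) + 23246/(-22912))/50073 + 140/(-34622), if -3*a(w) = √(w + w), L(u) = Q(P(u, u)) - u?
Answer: -5765106559/1418602540224 + I*√30/166910 ≈ -0.0040639 + 3.2815e-5*I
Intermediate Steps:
L(u) = 1 - u
a(w) = -√2*√w/3 (a(w) = -√(w + w)/3 = -√2*√w/3)
(L(-2)/a(-15) + 23246/(-22912))/50073 + 140/(-34622) = ((1 - 1*(-2))/((-√2*√(-15)/3)) + 23246/(-22912))/50073 + 140/(-34622) = ((1 + 2)/((-√2*I*√15/3)) + 23246*(-1/22912))*(1/50073) + 140*(-1/34622) = (3/((-I*√30/3)) - 11623/11456)*(1/50073) - 10/2473 = (3*(I*√30/10) - 11623/11456)*(1/50073) - 10/2473 = (3*I*√30/10 - 11623/11456)*(1/50073) - 10/2473 = (-11623/11456 + 3*I*√30/10)*(1/50073) - 10/2473 = (-11623/573636288 + I*√30/166910) - 10/2473 = -5765106559/1418602540224 + I*√30/166910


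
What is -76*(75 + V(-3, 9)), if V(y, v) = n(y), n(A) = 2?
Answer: -5852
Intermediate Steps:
V(y, v) = 2
-76*(75 + V(-3, 9)) = -76*(75 + 2) = -76*77 = -5852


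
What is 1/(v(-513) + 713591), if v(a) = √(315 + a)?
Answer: 713591/509212115479 - 3*I*√22/509212115479 ≈ 1.4014e-6 - 2.7633e-11*I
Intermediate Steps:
1/(v(-513) + 713591) = 1/(√(315 - 513) + 713591) = 1/(√(-198) + 713591) = 1/(3*I*√22 + 713591) = 1/(713591 + 3*I*√22)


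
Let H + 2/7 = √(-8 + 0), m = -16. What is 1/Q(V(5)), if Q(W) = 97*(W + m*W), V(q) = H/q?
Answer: 7/57618 + 49*I*√2/57618 ≈ 0.00012149 + 0.0012027*I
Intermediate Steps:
H = -2/7 + 2*I*√2 (H = -2/7 + √(-8 + 0) = -2/7 + √(-8) = -2/7 + 2*I*√2 ≈ -0.28571 + 2.8284*I)
V(q) = (-2/7 + 2*I*√2)/q
Q(W) = -1455*W (Q(W) = 97*(W - 16*W) = 97*(-15*W) = -1455*W)
1/Q(V(5)) = 1/(-2910*(-1 + 7*I*√2)/(7*5)) = 1/(-1455*(-2/35 + 2*I*√2/5)) = 1/(582/7 - 582*I*√2)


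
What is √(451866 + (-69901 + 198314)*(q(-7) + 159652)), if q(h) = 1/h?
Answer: 3*√111621051563/7 ≈ 1.4318e+5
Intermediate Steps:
√(451866 + (-69901 + 198314)*(q(-7) + 159652)) = √(451866 + (-69901 + 198314)*(1/(-7) + 159652)) = √(451866 + 128413*(-⅐ + 159652)) = √(451866 + 128413*(1117563/7)) = √(451866 + 143509617519/7) = √(143512780581/7) = 3*√111621051563/7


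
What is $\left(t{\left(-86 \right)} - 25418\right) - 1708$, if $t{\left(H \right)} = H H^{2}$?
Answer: $-663182$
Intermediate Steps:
$t{\left(H \right)} = H^{3}$
$\left(t{\left(-86 \right)} - 25418\right) - 1708 = \left(\left(-86\right)^{3} - 25418\right) - 1708 = \left(-636056 - 25418\right) - 1708 = -661474 - 1708 = -663182$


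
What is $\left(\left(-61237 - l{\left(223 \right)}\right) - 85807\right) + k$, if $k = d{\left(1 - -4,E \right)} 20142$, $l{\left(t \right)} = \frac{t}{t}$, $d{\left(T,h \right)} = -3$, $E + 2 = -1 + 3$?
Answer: $-207471$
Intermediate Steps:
$E = 0$ ($E = -2 + \left(-1 + 3\right) = -2 + 2 = 0$)
$l{\left(t \right)} = 1$
$k = -60426$ ($k = \left(-3\right) 20142 = -60426$)
$\left(\left(-61237 - l{\left(223 \right)}\right) - 85807\right) + k = \left(\left(-61237 - 1\right) - 85807\right) - 60426 = \left(-61238 - 85807\right) - 60426 = -147045 - 60426 = -207471$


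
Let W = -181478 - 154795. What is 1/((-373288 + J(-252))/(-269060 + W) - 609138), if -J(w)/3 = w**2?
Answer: -605333/368730769154 ≈ -1.6417e-6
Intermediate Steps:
J(w) = -3*w**2
W = -336273
1/((-373288 + J(-252))/(-269060 + W) - 609138) = 1/((-373288 - 3*(-252)**2)/(-269060 - 336273) - 609138) = 1/((-373288 - 3*63504)/(-605333) - 609138) = 1/((-373288 - 190512)*(-1/605333) - 609138) = 1/(-563800*(-1/605333) - 609138) = 1/(563800/605333 - 609138) = 1/(-368730769154/605333) = -605333/368730769154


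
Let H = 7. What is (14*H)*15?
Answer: 1470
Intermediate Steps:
(14*H)*15 = (14*7)*15 = 98*15 = 1470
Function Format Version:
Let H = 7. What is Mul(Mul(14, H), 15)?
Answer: 1470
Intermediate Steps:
Mul(Mul(14, H), 15) = Mul(Mul(14, 7), 15) = Mul(98, 15) = 1470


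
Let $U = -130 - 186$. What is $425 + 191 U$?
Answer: $-59931$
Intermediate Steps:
$U = -316$ ($U = -130 - 186 = -316$)
$425 + 191 U = 425 + 191 \left(-316\right) = 425 - 60356 = -59931$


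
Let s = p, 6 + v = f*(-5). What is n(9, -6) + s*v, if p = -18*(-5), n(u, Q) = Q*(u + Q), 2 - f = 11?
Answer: 3492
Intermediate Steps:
f = -9 (f = 2 - 1*11 = 2 - 11 = -9)
n(u, Q) = Q*(Q + u)
v = 39 (v = -6 - 9*(-5) = -6 + 45 = 39)
p = 90
s = 90
n(9, -6) + s*v = -6*(-6 + 9) + 90*39 = -6*3 + 3510 = -18 + 3510 = 3492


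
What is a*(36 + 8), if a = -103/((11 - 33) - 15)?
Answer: 4532/37 ≈ 122.49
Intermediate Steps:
a = 103/37 (a = -103/(-22 - 15) = -103/(-37) = -103*(-1/37) = 103/37 ≈ 2.7838)
a*(36 + 8) = 103*(36 + 8)/37 = (103/37)*44 = 4532/37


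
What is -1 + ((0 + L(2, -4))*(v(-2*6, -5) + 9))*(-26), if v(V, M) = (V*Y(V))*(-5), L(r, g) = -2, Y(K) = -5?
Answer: -15133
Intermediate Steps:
v(V, M) = 25*V (v(V, M) = (V*(-5))*(-5) = -5*V*(-5) = 25*V)
-1 + ((0 + L(2, -4))*(v(-2*6, -5) + 9))*(-26) = -1 + ((0 - 2)*(25*(-2*6) + 9))*(-26) = -1 - 2*(25*(-12) + 9)*(-26) = -1 - 2*(-300 + 9)*(-26) = -1 - 2*(-291)*(-26) = -1 + 582*(-26) = -1 - 15132 = -15133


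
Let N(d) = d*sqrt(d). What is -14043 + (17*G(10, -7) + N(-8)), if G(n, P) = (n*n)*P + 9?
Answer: -25790 - 16*I*sqrt(2) ≈ -25790.0 - 22.627*I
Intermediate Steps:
G(n, P) = 9 + P*n**2 (G(n, P) = n**2*P + 9 = P*n**2 + 9 = 9 + P*n**2)
N(d) = d**(3/2)
-14043 + (17*G(10, -7) + N(-8)) = -14043 + (17*(9 - 7*10**2) + (-8)**(3/2)) = -14043 + (17*(9 - 7*100) - 16*I*sqrt(2)) = -14043 + (17*(9 - 700) - 16*I*sqrt(2)) = -14043 + (17*(-691) - 16*I*sqrt(2)) = -14043 + (-11747 - 16*I*sqrt(2)) = -25790 - 16*I*sqrt(2)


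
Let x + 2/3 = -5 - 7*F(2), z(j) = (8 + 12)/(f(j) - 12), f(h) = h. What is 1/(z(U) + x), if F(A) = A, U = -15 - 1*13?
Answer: -6/121 ≈ -0.049587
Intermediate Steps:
U = -28 (U = -15 - 13 = -28)
z(j) = 20/(-12 + j) (z(j) = (8 + 12)/(j - 12) = 20/(-12 + j))
x = -59/3 (x = -2/3 + (-5 - 7*2) = -2/3 + (-5 - 14) = -2/3 - 19 = -59/3 ≈ -19.667)
1/(z(U) + x) = 1/(20/(-12 - 28) - 59/3) = 1/(20/(-40) - 59/3) = 1/(20*(-1/40) - 59/3) = 1/(-1/2 - 59/3) = 1/(-121/6) = -6/121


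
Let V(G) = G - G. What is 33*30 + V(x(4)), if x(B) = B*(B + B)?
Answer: 990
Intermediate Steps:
x(B) = 2*B² (x(B) = B*(2*B) = 2*B²)
V(G) = 0
33*30 + V(x(4)) = 33*30 + 0 = 990 + 0 = 990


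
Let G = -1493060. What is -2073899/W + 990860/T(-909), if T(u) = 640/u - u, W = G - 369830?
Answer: 1679601931572859/1538078362490 ≈ 1092.0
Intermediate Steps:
W = -1862890 (W = -1493060 - 369830 = -1862890)
T(u) = -u + 640/u
-2073899/W + 990860/T(-909) = -2073899/(-1862890) + 990860/(-1*(-909) + 640/(-909)) = -2073899*(-1/1862890) + 990860/(909 + 640*(-1/909)) = 2073899/1862890 + 990860/(909 - 640/909) = 2073899/1862890 + 990860/(825641/909) = 2073899/1862890 + 990860*(909/825641) = 2073899/1862890 + 900691740/825641 = 1679601931572859/1538078362490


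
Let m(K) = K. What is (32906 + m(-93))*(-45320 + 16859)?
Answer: -933890793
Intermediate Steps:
(32906 + m(-93))*(-45320 + 16859) = (32906 - 93)*(-45320 + 16859) = 32813*(-28461) = -933890793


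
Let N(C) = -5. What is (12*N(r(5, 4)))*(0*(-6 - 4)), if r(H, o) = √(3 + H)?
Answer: 0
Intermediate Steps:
(12*N(r(5, 4)))*(0*(-6 - 4)) = (12*(-5))*(0*(-6 - 4)) = -0*(-10) = -60*0 = 0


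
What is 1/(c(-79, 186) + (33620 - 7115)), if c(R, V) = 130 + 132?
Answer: 1/26767 ≈ 3.7359e-5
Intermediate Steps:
c(R, V) = 262
1/(c(-79, 186) + (33620 - 7115)) = 1/(262 + (33620 - 7115)) = 1/(262 + 26505) = 1/26767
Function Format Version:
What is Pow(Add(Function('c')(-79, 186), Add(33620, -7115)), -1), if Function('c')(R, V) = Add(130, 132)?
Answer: Rational(1, 26767) ≈ 3.7359e-5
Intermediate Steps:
Function('c')(R, V) = 262
Pow(Add(Function('c')(-79, 186), Add(33620, -7115)), -1) = Pow(Add(262, Add(33620, -7115)), -1) = Pow(Add(262, 26505), -1) = Pow(26767, -1) = Rational(1, 26767)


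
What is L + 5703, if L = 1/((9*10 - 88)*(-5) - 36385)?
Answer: 207560684/36395 ≈ 5703.0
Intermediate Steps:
L = -1/36395 (L = 1/((90 - 88)*(-5) - 36385) = 1/(2*(-5) - 36385) = 1/(-10 - 36385) = 1/(-36395) = -1/36395 ≈ -2.7476e-5)
L + 5703 = -1/36395 + 5703 = 207560684/36395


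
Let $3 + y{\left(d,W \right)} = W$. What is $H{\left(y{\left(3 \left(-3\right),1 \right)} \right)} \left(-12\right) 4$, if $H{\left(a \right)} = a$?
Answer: $96$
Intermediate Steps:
$y{\left(d,W \right)} = -3 + W$
$H{\left(y{\left(3 \left(-3\right),1 \right)} \right)} \left(-12\right) 4 = \left(-3 + 1\right) \left(-12\right) 4 = \left(-2\right) \left(-12\right) 4 = 24 \cdot 4 = 96$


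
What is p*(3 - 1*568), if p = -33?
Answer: 18645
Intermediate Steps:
p*(3 - 1*568) = -33*(3 - 1*568) = -33*(3 - 568) = -33*(-565) = 18645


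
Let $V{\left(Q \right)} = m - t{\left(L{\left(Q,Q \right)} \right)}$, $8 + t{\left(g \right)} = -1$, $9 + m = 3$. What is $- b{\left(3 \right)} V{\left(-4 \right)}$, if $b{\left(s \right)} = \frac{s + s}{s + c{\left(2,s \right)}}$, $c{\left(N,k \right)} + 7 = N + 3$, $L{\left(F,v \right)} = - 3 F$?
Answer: $-18$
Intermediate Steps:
$c{\left(N,k \right)} = -4 + N$ ($c{\left(N,k \right)} = -7 + \left(N + 3\right) = -7 + \left(3 + N\right) = -4 + N$)
$m = -6$ ($m = -9 + 3 = -6$)
$t{\left(g \right)} = -9$ ($t{\left(g \right)} = -8 - 1 = -9$)
$b{\left(s \right)} = \frac{2 s}{-2 + s}$ ($b{\left(s \right)} = \frac{s + s}{s + \left(-4 + 2\right)} = \frac{2 s}{s - 2} = \frac{2 s}{-2 + s}$)
$V{\left(Q \right)} = 3$ ($V{\left(Q \right)} = -6 - -9 = -6 + 9 = 3$)
$- b{\left(3 \right)} V{\left(-4 \right)} = - \frac{2 \cdot 3}{-2 + 3} \cdot 3 = - \frac{2 \cdot 3}{1} \cdot 3 = - 2 \cdot 3 \cdot 1 \cdot 3 = \left(-1\right) 6 \cdot 3 = \left(-6\right) 3 = -18$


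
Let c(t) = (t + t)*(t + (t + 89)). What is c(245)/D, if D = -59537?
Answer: -283710/59537 ≈ -4.7653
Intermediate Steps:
c(t) = 2*t*(89 + 2*t) (c(t) = (2*t)*(t + (89 + t)) = (2*t)*(89 + 2*t) = 2*t*(89 + 2*t))
c(245)/D = (2*245*(89 + 2*245))/(-59537) = (2*245*(89 + 490))*(-1/59537) = (2*245*579)*(-1/59537) = 283710*(-1/59537) = -283710/59537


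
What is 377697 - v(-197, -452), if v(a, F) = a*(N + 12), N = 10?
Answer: 382031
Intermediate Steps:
v(a, F) = 22*a (v(a, F) = a*(10 + 12) = a*22 = 22*a)
377697 - v(-197, -452) = 377697 - 22*(-197) = 377697 - 1*(-4334) = 377697 + 4334 = 382031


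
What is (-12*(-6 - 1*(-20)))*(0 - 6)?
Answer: 1008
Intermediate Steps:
(-12*(-6 - 1*(-20)))*(0 - 6) = -12*(-6 + 20)*(-6) = -12*14*(-6) = -168*(-6) = 1008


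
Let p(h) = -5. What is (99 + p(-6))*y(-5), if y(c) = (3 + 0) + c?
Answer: -188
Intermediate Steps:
y(c) = 3 + c
(99 + p(-6))*y(-5) = (99 - 5)*(3 - 5) = 94*(-2) = -188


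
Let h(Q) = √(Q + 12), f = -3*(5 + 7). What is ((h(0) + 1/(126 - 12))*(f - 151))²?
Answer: 5453520457/12996 + 69938*√3/57 ≈ 4.2176e+5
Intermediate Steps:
f = -36 (f = -3*12 = -36)
h(Q) = √(12 + Q)
((h(0) + 1/(126 - 12))*(f - 151))² = ((√(12 + 0) + 1/(126 - 12))*(-36 - 151))² = ((√12 + 1/114)*(-187))² = ((2*√3 + 1/114)*(-187))² = ((1/114 + 2*√3)*(-187))² = (-187/114 - 374*√3)²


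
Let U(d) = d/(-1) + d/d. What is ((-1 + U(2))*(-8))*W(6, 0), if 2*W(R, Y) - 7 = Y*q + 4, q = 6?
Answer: 88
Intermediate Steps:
W(R, Y) = 11/2 + 3*Y (W(R, Y) = 7/2 + (Y*6 + 4)/2 = 7/2 + (6*Y + 4)/2 = 7/2 + (4 + 6*Y)/2 = 7/2 + (2 + 3*Y) = 11/2 + 3*Y)
U(d) = 1 - d (U(d) = d*(-1) + 1 = -d + 1 = 1 - d)
((-1 + U(2))*(-8))*W(6, 0) = ((-1 + (1 - 1*2))*(-8))*(11/2 + 3*0) = ((-1 + (1 - 2))*(-8))*(11/2 + 0) = ((-1 - 1)*(-8))*(11/2) = -2*(-8)*(11/2) = 16*(11/2) = 88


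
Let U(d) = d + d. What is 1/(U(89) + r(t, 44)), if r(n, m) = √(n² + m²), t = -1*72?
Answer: 1/138 - √445/6141 ≈ 0.0038113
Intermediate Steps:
U(d) = 2*d
t = -72
r(n, m) = √(m² + n²)
1/(U(89) + r(t, 44)) = 1/(2*89 + √(44² + (-72)²)) = 1/(178 + √(1936 + 5184)) = 1/(178 + √7120) = 1/(178 + 4*√445)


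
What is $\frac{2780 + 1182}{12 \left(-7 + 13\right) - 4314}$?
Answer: $- \frac{283}{303} \approx -0.93399$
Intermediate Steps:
$\frac{2780 + 1182}{12 \left(-7 + 13\right) - 4314} = \frac{3962}{12 \cdot 6 - 4314} = \frac{3962}{72 - 4314} = \frac{3962}{-4242} = 3962 \left(- \frac{1}{4242}\right) = - \frac{283}{303}$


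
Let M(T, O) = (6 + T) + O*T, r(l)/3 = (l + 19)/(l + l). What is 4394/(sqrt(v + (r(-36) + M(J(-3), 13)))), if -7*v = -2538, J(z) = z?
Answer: 8788*sqrt(2309286)/54983 ≈ 242.88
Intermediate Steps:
r(l) = 3*(19 + l)/(2*l) (r(l) = 3*((l + 19)/(l + l)) = 3*((19 + l)/((2*l))) = 3*((19 + l)*(1/(2*l))) = 3*((19 + l)/(2*l)) = 3*(19 + l)/(2*l))
v = 2538/7 (v = -1/7*(-2538) = 2538/7 ≈ 362.57)
M(T, O) = 6 + T + O*T
4394/(sqrt(v + (r(-36) + M(J(-3), 13)))) = 4394/(sqrt(2538/7 + ((3/2)*(19 - 36)/(-36) + (6 - 3 + 13*(-3))))) = 4394/(sqrt(2538/7 + ((3/2)*(-1/36)*(-17) + (6 - 3 - 39)))) = 4394/(sqrt(2538/7 + (17/24 - 36))) = 4394/(sqrt(2538/7 - 847/24)) = 4394/(sqrt(54983/168)) = 4394/((sqrt(2309286)/84)) = 4394*(2*sqrt(2309286)/54983) = 8788*sqrt(2309286)/54983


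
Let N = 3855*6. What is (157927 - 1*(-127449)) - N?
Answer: 262246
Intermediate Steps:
N = 23130
(157927 - 1*(-127449)) - N = (157927 - 1*(-127449)) - 1*23130 = (157927 + 127449) - 23130 = 285376 - 23130 = 262246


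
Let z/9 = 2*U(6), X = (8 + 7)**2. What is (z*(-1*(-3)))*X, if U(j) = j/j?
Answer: 12150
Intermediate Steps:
U(j) = 1
X = 225 (X = 15**2 = 225)
z = 18 (z = 9*(2*1) = 9*2 = 18)
(z*(-1*(-3)))*X = (18*(-1*(-3)))*225 = (18*3)*225 = 54*225 = 12150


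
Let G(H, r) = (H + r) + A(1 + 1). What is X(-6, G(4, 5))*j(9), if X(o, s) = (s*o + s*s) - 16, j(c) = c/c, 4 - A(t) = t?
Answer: 39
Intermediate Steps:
A(t) = 4 - t
j(c) = 1
G(H, r) = 2 + H + r (G(H, r) = (H + r) + (4 - (1 + 1)) = (H + r) + (4 - 1*2) = (H + r) + (4 - 2) = (H + r) + 2 = 2 + H + r)
X(o, s) = -16 + s**2 + o*s (X(o, s) = (o*s + s**2) - 16 = (s**2 + o*s) - 16 = -16 + s**2 + o*s)
X(-6, G(4, 5))*j(9) = (-16 + (2 + 4 + 5)**2 - 6*(2 + 4 + 5))*1 = (-16 + 11**2 - 6*11)*1 = (-16 + 121 - 66)*1 = 39*1 = 39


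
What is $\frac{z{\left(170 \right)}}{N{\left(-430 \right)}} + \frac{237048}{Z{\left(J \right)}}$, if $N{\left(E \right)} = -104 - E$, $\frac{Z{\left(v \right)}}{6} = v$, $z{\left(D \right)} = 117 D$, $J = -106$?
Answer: $- \frac{2692817}{8639} \approx -311.7$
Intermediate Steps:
$Z{\left(v \right)} = 6 v$
$\frac{z{\left(170 \right)}}{N{\left(-430 \right)}} + \frac{237048}{Z{\left(J \right)}} = \frac{117 \cdot 170}{-104 - -430} + \frac{237048}{6 \left(-106\right)} = \frac{19890}{-104 + 430} + \frac{237048}{-636} = \frac{19890}{326} + 237048 \left(- \frac{1}{636}\right) = 19890 \cdot \frac{1}{326} - \frac{19754}{53} = \frac{9945}{163} - \frac{19754}{53} = - \frac{2692817}{8639}$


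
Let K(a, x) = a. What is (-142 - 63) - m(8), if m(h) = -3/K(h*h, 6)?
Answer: -13117/64 ≈ -204.95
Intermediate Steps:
m(h) = -3/h**2
(-142 - 63) - m(8) = (-142 - 63) - (-3)/8**2 = -205 - (-3)/64 = -205 - 1*(-3/64) = -205 + 3/64 = -13117/64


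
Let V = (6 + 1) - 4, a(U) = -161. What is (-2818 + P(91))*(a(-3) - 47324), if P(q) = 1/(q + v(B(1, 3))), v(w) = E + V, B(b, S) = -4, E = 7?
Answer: 13515038245/101 ≈ 1.3381e+8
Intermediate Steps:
V = 3 (V = 7 - 4 = 3)
v(w) = 10 (v(w) = 7 + 3 = 10)
P(q) = 1/(10 + q) (P(q) = 1/(q + 10) = 1/(10 + q))
(-2818 + P(91))*(a(-3) - 47324) = (-2818 + 1/(10 + 91))*(-161 - 47324) = (-2818 + 1/101)*(-47485) = -284617/101*(-47485) = 13515038245/101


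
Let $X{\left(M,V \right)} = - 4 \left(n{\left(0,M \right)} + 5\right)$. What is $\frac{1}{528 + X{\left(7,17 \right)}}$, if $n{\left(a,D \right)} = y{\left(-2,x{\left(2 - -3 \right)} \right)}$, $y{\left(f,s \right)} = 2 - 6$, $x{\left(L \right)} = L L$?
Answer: $\frac{1}{524} \approx 0.0019084$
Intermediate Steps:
$x{\left(L \right)} = L^{2}$
$y{\left(f,s \right)} = -4$ ($y{\left(f,s \right)} = 2 - 6 = -4$)
$n{\left(a,D \right)} = -4$
$X{\left(M,V \right)} = -4$ ($X{\left(M,V \right)} = - 4 \left(-4 + 5\right) = \left(-4\right) 1 = -4$)
$\frac{1}{528 + X{\left(7,17 \right)}} = \frac{1}{528 - 4} = \frac{1}{524}$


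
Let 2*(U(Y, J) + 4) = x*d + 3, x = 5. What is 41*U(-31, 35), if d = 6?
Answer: 1025/2 ≈ 512.50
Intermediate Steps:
U(Y, J) = 25/2 (U(Y, J) = -4 + (5*6 + 3)/2 = -4 + (30 + 3)/2 = -4 + (½)*33 = -4 + 33/2 = 25/2)
41*U(-31, 35) = 41*(25/2) = 1025/2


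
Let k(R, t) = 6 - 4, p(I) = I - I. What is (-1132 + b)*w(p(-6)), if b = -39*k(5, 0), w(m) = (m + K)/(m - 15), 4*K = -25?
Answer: -3025/6 ≈ -504.17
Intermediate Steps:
K = -25/4 (K = (1/4)*(-25) = -25/4 ≈ -6.2500)
p(I) = 0
k(R, t) = 2
w(m) = (-25/4 + m)/(-15 + m) (w(m) = (m - 25/4)/(m - 15) = (-25/4 + m)/(-15 + m))
b = -78 (b = -39*2 = -78)
(-1132 + b)*w(p(-6)) = (-1132 - 78)*((-25/4 + 0)/(-15 + 0)) = -1210*(-25)/((-15)*4) = -(-242)*(-25)/(3*4) = -1210*5/12 = -3025/6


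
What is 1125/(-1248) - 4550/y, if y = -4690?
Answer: 1915/27872 ≈ 0.068707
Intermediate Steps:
1125/(-1248) - 4550/y = 1125/(-1248) - 4550/(-4690) = 1125*(-1/1248) - 4550*(-1/4690) = -375/416 + 65/67 = 1915/27872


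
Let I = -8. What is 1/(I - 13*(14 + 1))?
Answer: -1/203 ≈ -0.0049261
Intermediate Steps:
1/(I - 13*(14 + 1)) = 1/(-8 - 13*(14 + 1)) = 1/(-8 - 13*15) = 1/(-8 - 195) = 1/(-203) = -1/203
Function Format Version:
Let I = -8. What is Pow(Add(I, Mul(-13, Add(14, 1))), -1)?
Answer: Rational(-1, 203) ≈ -0.0049261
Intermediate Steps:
Pow(Add(I, Mul(-13, Add(14, 1))), -1) = Pow(Add(-8, Mul(-13, Add(14, 1))), -1) = Pow(Add(-8, Mul(-13, 15)), -1) = Pow(Add(-8, -195), -1) = Pow(-203, -1) = Rational(-1, 203)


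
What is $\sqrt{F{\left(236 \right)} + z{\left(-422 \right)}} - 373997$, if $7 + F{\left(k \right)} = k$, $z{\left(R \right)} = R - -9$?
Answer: $-373997 + 2 i \sqrt{46} \approx -3.74 \cdot 10^{5} + 13.565 i$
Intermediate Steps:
$z{\left(R \right)} = 9 + R$ ($z{\left(R \right)} = R + 9 = 9 + R$)
$F{\left(k \right)} = -7 + k$
$\sqrt{F{\left(236 \right)} + z{\left(-422 \right)}} - 373997 = \sqrt{\left(-7 + 236\right) + \left(9 - 422\right)} - 373997 = \sqrt{229 - 413} - 373997 = \sqrt{-184} - 373997 = 2 i \sqrt{46} - 373997 = -373997 + 2 i \sqrt{46}$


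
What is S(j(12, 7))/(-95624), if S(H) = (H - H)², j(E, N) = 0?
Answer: 0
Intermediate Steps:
S(H) = 0 (S(H) = 0² = 0)
S(j(12, 7))/(-95624) = 0/(-95624) = 0*(-1/95624) = 0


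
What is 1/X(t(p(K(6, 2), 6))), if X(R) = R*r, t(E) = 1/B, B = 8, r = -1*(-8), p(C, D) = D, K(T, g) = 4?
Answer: 1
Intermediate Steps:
r = 8
t(E) = ⅛ (t(E) = 1/8 = ⅛)
X(R) = 8*R (X(R) = R*8 = 8*R)
1/X(t(p(K(6, 2), 6))) = 1/(8*(⅛)) = 1/1 = 1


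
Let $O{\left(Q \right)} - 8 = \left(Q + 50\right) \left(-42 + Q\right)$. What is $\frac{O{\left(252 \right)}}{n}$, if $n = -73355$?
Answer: $- \frac{63428}{73355} \approx -0.86467$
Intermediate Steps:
$O{\left(Q \right)} = 8 + \left(-42 + Q\right) \left(50 + Q\right)$ ($O{\left(Q \right)} = 8 + \left(Q + 50\right) \left(-42 + Q\right) = 8 + \left(50 + Q\right) \left(-42 + Q\right) = 8 + \left(-42 + Q\right) \left(50 + Q\right)$)
$\frac{O{\left(252 \right)}}{n} = \frac{-2092 + 252^{2} + 8 \cdot 252}{-73355} = \left(-2092 + 63504 + 2016\right) \left(- \frac{1}{73355}\right) = 63428 \left(- \frac{1}{73355}\right) = - \frac{63428}{73355}$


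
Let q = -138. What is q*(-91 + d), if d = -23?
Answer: 15732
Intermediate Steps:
q*(-91 + d) = -138*(-91 - 23) = -138*(-114) = 15732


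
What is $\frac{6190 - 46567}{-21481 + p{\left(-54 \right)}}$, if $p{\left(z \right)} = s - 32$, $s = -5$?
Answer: $\frac{40377}{21518} \approx 1.8764$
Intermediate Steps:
$p{\left(z \right)} = -37$ ($p{\left(z \right)} = -5 - 32 = -37$)
$\frac{6190 - 46567}{-21481 + p{\left(-54 \right)}} = \frac{6190 - 46567}{-21481 - 37} = - \frac{40377}{-21518} = \left(-40377\right) \left(- \frac{1}{21518}\right) = \frac{40377}{21518}$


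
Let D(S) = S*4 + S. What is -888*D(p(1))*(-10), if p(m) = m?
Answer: 44400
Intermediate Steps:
D(S) = 5*S (D(S) = 4*S + S = 5*S)
-888*D(p(1))*(-10) = -888*5*1*(-10) = -4440*(-10) = -888*(-50) = 44400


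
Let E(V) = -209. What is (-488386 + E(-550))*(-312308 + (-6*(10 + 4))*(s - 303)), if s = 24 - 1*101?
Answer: 136996174860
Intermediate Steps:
s = -77 (s = 24 - 101 = -77)
(-488386 + E(-550))*(-312308 + (-6*(10 + 4))*(s - 303)) = (-488386 - 209)*(-312308 + (-6*(10 + 4))*(-77 - 303)) = -488595*(-312308 - 6*14*(-380)) = -488595*(-312308 - 84*(-380)) = -488595*(-312308 + 31920) = -488595*(-280388) = 136996174860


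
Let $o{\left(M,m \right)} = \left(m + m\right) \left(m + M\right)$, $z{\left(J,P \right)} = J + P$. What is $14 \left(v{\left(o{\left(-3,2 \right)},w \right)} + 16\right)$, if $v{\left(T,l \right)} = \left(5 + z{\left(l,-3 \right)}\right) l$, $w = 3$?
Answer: $434$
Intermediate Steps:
$o{\left(M,m \right)} = 2 m \left(M + m\right)$
$v{\left(T,l \right)} = l \left(2 + l\right)$ ($v{\left(T,l \right)} = \left(5 + \left(l - 3\right)\right) l = \left(5 + \left(-3 + l\right)\right) l = \left(2 + l\right) l = l \left(2 + l\right)$)
$14 \left(v{\left(o{\left(-3,2 \right)},w \right)} + 16\right) = 14 \left(3 \left(2 + 3\right) + 16\right) = 14 \left(3 \cdot 5 + 16\right) = 14 \left(15 + 16\right) = 14 \cdot 31 = 434$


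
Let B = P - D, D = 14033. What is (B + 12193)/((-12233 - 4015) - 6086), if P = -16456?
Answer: 9148/11167 ≈ 0.81920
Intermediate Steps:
B = -30489 (B = -16456 - 1*14033 = -16456 - 14033 = -30489)
(B + 12193)/((-12233 - 4015) - 6086) = (-30489 + 12193)/((-12233 - 4015) - 6086) = -18296/(-16248 - 6086) = -18296/(-22334) = -18296*(-1/22334) = 9148/11167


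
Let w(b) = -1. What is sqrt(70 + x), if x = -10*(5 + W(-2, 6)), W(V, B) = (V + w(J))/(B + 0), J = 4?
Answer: 5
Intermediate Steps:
W(V, B) = (-1 + V)/B (W(V, B) = (V - 1)/(B + 0) = (-1 + V)/B)
x = -45 (x = -10*(5 + (-1 - 2)/6) = -10*(5 + (1/6)*(-3)) = -10*(5 - 1/2) = -10*9/2 = -45)
sqrt(70 + x) = sqrt(70 - 45) = sqrt(25) = 5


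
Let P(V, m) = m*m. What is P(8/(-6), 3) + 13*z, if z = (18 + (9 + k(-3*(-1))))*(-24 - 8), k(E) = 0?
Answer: -11223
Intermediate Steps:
P(V, m) = m²
z = -864 (z = (18 + (9 + 0))*(-24 - 8) = (18 + 9)*(-32) = 27*(-32) = -864)
P(8/(-6), 3) + 13*z = 3² + 13*(-864) = 9 - 11232 = -11223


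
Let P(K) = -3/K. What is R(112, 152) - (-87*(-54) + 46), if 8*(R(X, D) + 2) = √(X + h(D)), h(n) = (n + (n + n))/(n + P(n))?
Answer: -4746 + √3835666939/46202 ≈ -4744.7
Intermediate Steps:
h(n) = 3*n/(n - 3/n) (h(n) = (n + (n + n))/(n - 3/n) = (n + 2*n)/(n - 3/n) = (3*n)/(n - 3/n) = 3*n/(n - 3/n))
R(X, D) = -2 + √(X + 3*D²/(-3 + D²))/8
R(112, 152) - (-87*(-54) + 46) = (-2 + √((3*152² + 112*(-3 + 152²))/(-3 + 152²))/8) - (-87*(-54) + 46) = (-2 + √((3*23104 + 112*(-3 + 23104))/(-3 + 23104))/8) - (4698 + 46) = (-2 + √((69312 + 112*23101)/23101)/8) - 1*4744 = (-2 + √((69312 + 2587312)/23101)/8) - 4744 = (-2 + √((1/23101)*2656624)/8) - 4744 = (-2 + √(2656624/23101)/8) - 4744 = (-2 + (4*√3835666939/23101)/8) - 4744 = (-2 + √3835666939/46202) - 4744 = -4746 + √3835666939/46202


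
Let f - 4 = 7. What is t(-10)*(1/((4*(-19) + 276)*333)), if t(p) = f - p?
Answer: 7/22200 ≈ 0.00031532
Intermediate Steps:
f = 11 (f = 4 + 7 = 11)
t(p) = 11 - p
t(-10)*(1/((4*(-19) + 276)*333)) = (11 - 1*(-10))*(1/((4*(-19) + 276)*333)) = (11 + 10)*((1/333)/(-76 + 276)) = 21*((1/333)/200) = 21*((1/200)*(1/333)) = 21*(1/66600) = 7/22200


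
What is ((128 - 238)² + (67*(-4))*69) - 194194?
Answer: -200586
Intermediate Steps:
((128 - 238)² + (67*(-4))*69) - 194194 = ((-110)² - 268*69) - 194194 = (12100 - 18492) - 194194 = -6392 - 194194 = -200586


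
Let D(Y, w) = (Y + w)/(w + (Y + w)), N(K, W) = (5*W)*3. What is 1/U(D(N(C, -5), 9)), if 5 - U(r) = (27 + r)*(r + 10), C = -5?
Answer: -361/111615 ≈ -0.0032343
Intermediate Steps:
N(K, W) = 15*W
D(Y, w) = (Y + w)/(Y + 2*w)
U(r) = 5 - (10 + r)*(27 + r) (U(r) = 5 - (27 + r)*(r + 10) = 5 - (27 + r)*(10 + r) = 5 - (10 + r)*(27 + r))
1/U(D(N(C, -5), 9)) = 1/(-265 - ((15*(-5) + 9)/(15*(-5) + 2*9))² - 37*(15*(-5) + 9)/(15*(-5) + 2*9)) = 1/(-265 - ((-75 + 9)/(-75 + 18))² - 37*(-75 + 9)/(-75 + 18)) = 1/(-265 - (-66/(-57))² - 37*(-66)/(-57)) = 1/(-265 - (-1/57*(-66))² - (-37)*(-66)/57) = 1/(-265 - (22/19)² - 37*22/19) = 1/(-265 - 1*484/361 - 814/19) = 1/(-265 - 484/361 - 814/19) = 1/(-111615/361) = -361/111615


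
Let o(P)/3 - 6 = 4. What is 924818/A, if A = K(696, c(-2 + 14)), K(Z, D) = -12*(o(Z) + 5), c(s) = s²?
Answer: -462409/210 ≈ -2201.9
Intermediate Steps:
o(P) = 30 (o(P) = 18 + 3*4 = 18 + 12 = 30)
K(Z, D) = -420 (K(Z, D) = -12*(30 + 5) = -12*35 = -420)
A = -420
924818/A = 924818/(-420) = 924818*(-1/420) = -462409/210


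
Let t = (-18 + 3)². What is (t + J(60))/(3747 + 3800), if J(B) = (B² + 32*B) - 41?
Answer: 5704/7547 ≈ 0.75580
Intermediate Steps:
J(B) = -41 + B² + 32*B
t = 225 (t = (-15)² = 225)
(t + J(60))/(3747 + 3800) = (225 + (-41 + 60² + 32*60))/(3747 + 3800) = (225 + (-41 + 3600 + 1920))/7547 = (225 + 5479)*(1/7547) = 5704*(1/7547) = 5704/7547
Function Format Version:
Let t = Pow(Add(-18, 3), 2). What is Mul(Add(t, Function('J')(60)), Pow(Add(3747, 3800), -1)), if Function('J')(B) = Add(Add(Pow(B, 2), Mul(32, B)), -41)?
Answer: Rational(5704, 7547) ≈ 0.75580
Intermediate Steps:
Function('J')(B) = Add(-41, Pow(B, 2), Mul(32, B))
t = 225 (t = Pow(-15, 2) = 225)
Mul(Add(t, Function('J')(60)), Pow(Add(3747, 3800), -1)) = Mul(Add(225, Add(-41, Pow(60, 2), Mul(32, 60))), Pow(Add(3747, 3800), -1)) = Mul(Add(225, Add(-41, 3600, 1920)), Pow(7547, -1)) = Mul(Add(225, 5479), Rational(1, 7547)) = Mul(5704, Rational(1, 7547)) = Rational(5704, 7547)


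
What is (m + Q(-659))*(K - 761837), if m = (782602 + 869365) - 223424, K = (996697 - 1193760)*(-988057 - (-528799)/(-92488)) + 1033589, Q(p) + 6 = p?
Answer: 12856912946201711446019/46244 ≈ 2.7802e+17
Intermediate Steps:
Q(p) = -6 + p
K = 18008489872245177/92488 (K = -197063*(-988057 - (-528799)*(-1)/92488) + 1033589 = -197063*(-988057 - 1*528799/92488) + 1033589 = -197063*(-988057 - 528799/92488) + 1033589 = -197063*(-91383944615/92488) + 1033589 = 18008394277665745/92488 + 1033589 = 18008489872245177/92488 ≈ 1.9471e+11)
m = 1428543 (m = 1651967 - 223424 = 1428543)
(m + Q(-659))*(K - 761837) = (1428543 + (-6 - 659))*(18008489872245177/92488 - 761837) = (1428543 - 665)*(18008419411464721/92488) = 1427878*(18008419411464721/92488) = 12856912946201711446019/46244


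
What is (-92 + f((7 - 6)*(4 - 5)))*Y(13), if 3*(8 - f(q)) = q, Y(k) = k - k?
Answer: 0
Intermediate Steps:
Y(k) = 0
f(q) = 8 - q/3
(-92 + f((7 - 6)*(4 - 5)))*Y(13) = (-92 + (8 - (7 - 6)*(4 - 5)/3))*0 = (-92 + (8 - (-1)/3))*0 = (-92 + (8 - ⅓*(-1)))*0 = (-92 + (8 + ⅓))*0 = (-92 + 25/3)*0 = -251/3*0 = 0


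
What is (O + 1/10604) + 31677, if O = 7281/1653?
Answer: 185108238767/5842804 ≈ 31681.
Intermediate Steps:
O = 2427/551 (O = 7281*(1/1653) = 2427/551 ≈ 4.4047)
(O + 1/10604) + 31677 = (2427/551 + 1/10604) + 31677 = 25736459/5842804 + 31677 = 185108238767/5842804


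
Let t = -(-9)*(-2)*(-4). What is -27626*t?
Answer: -1989072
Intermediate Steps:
t = 72 (t = -3*6*(-4) = -18*(-4) = 72)
-27626*t = -27626*72 = -1989072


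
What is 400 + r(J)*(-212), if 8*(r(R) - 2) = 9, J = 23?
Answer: -525/2 ≈ -262.50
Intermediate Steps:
r(R) = 25/8 (r(R) = 2 + (⅛)*9 = 2 + 9/8 = 25/8)
400 + r(J)*(-212) = 400 + (25/8)*(-212) = 400 - 1325/2 = -525/2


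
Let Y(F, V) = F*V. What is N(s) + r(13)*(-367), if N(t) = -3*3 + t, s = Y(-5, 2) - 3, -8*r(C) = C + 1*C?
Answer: 4683/4 ≈ 1170.8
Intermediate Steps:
r(C) = -C/4 (r(C) = -(C + 1*C)/8 = -(C + C)/8 = -C/4)
s = -13 (s = -5*2 - 3 = -10 - 3 = -13)
N(t) = -9 + t
N(s) + r(13)*(-367) = (-9 - 13) - 1/4*13*(-367) = -22 - 13/4*(-367) = -22 + 4771/4 = 4683/4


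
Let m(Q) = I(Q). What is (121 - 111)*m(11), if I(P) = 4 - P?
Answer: -70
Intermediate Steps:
m(Q) = 4 - Q
(121 - 111)*m(11) = (121 - 111)*(4 - 1*11) = 10*(4 - 11) = 10*(-7) = -70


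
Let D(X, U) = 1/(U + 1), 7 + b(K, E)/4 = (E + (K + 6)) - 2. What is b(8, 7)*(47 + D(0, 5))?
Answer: 2264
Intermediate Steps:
b(K, E) = -12 + 4*E + 4*K (b(K, E) = -28 + 4*((E + (K + 6)) - 2) = -28 + 4*((E + (6 + K)) - 2) = -28 + 4*((6 + E + K) - 2) = -28 + 4*(4 + E + K) = -28 + (16 + 4*E + 4*K) = -12 + 4*E + 4*K)
D(X, U) = 1/(1 + U)
b(8, 7)*(47 + D(0, 5)) = (-12 + 4*7 + 4*8)*(47 + 1/(1 + 5)) = (-12 + 28 + 32)*(47 + 1/6) = 48*(47 + ⅙) = 48*(283/6) = 2264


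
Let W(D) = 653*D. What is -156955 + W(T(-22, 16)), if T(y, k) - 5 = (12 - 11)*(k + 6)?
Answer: -139324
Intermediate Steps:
T(y, k) = 11 + k (T(y, k) = 5 + (12 - 11)*(k + 6) = 5 + 1*(6 + k) = 5 + (6 + k) = 11 + k)
-156955 + W(T(-22, 16)) = -156955 + 653*(11 + 16) = -156955 + 653*27 = -156955 + 17631 = -139324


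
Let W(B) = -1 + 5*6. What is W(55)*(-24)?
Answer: -696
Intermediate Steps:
W(B) = 29 (W(B) = -1 + 30 = 29)
W(55)*(-24) = 29*(-24) = -696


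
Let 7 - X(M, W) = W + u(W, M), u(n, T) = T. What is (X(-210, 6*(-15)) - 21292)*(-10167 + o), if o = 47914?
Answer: -792120795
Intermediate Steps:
X(M, W) = 7 - M - W (X(M, W) = 7 - (W + M) = 7 - (M + W) = 7 + (-M - W) = 7 - M - W)
(X(-210, 6*(-15)) - 21292)*(-10167 + o) = ((7 - 1*(-210) - 6*(-15)) - 21292)*(-10167 + 47914) = ((7 + 210 - 1*(-90)) - 21292)*37747 = ((7 + 210 + 90) - 21292)*37747 = (307 - 21292)*37747 = -20985*37747 = -792120795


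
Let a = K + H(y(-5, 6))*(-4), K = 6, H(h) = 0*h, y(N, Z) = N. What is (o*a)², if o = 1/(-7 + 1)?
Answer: 1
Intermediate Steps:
H(h) = 0
a = 6 (a = 6 + 0*(-4) = 6 + 0 = 6)
o = -⅙ (o = 1/(-6) = -⅙ ≈ -0.16667)
(o*a)² = (-⅙*6)² = (-1)² = 1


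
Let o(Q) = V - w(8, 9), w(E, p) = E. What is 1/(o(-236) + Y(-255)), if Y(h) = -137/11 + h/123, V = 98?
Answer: 451/34038 ≈ 0.013250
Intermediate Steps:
Y(h) = -137/11 + h/123 (Y(h) = -137*1/11 + h*(1/123) = -137/11 + h/123)
o(Q) = 90 (o(Q) = 98 - 1*8 = 98 - 8 = 90)
1/(o(-236) + Y(-255)) = 1/(90 + (-137/11 + (1/123)*(-255))) = 1/(90 + (-137/11 - 85/41)) = 1/(90 - 6552/451) = 1/(34038/451) = 451/34038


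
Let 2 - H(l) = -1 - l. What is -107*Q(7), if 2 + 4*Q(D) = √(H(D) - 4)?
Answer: 107/2 - 107*√6/4 ≈ -12.024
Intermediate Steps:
H(l) = 3 + l (H(l) = 2 - (-1 - l) = 2 + (1 + l) = 3 + l)
Q(D) = -½ + √(-1 + D)/4 (Q(D) = -½ + √((3 + D) - 4)/4 = -½ + √(-1 + D)/4)
-107*Q(7) = -107*(-½ + √(-1 + 7)/4) = -107*(-½ + √6/4) = 107/2 - 107*√6/4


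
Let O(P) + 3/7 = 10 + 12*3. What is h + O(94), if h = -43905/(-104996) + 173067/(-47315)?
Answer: 1472097707461/34775200180 ≈ 42.332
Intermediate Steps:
h = -16093977657/4967885740 (h = -43905*(-1/104996) + 173067*(-1/47315) = 43905/104996 - 173067/47315 = -16093977657/4967885740 ≈ -3.2396)
O(P) = 319/7 (O(P) = -3/7 + (10 + 12*3) = -3/7 + (10 + 36) = -3/7 + 46 = 319/7)
h + O(94) = -16093977657/4967885740 + 319/7 = 1472097707461/34775200180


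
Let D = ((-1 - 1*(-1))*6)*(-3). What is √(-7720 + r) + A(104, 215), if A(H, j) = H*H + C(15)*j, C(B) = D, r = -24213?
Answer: 10816 + I*√31933 ≈ 10816.0 + 178.7*I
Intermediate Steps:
D = 0 (D = ((-1 + 1)*6)*(-3) = (0*6)*(-3) = 0*(-3) = 0)
C(B) = 0
A(H, j) = H² (A(H, j) = H*H + 0*j = H² + 0 = H²)
√(-7720 + r) + A(104, 215) = √(-7720 - 24213) + 104² = √(-31933) + 10816 = I*√31933 + 10816 = 10816 + I*√31933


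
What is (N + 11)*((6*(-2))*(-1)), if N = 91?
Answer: 1224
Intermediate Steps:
(N + 11)*((6*(-2))*(-1)) = (91 + 11)*((6*(-2))*(-1)) = 102*(-12*(-1)) = 102*12 = 1224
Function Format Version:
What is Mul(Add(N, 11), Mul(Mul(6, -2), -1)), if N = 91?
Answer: 1224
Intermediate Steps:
Mul(Add(N, 11), Mul(Mul(6, -2), -1)) = Mul(Add(91, 11), Mul(Mul(6, -2), -1)) = Mul(102, Mul(-12, -1)) = Mul(102, 12) = 1224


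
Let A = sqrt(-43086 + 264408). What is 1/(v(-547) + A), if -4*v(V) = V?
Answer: -2188/3241943 + 16*sqrt(221322)/3241943 ≈ 0.0016469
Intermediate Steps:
A = sqrt(221322) ≈ 470.45
v(V) = -V/4
1/(v(-547) + A) = 1/(-1/4*(-547) + sqrt(221322)) = 1/(547/4 + sqrt(221322))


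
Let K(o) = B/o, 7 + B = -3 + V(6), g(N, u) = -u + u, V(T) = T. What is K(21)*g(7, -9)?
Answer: 0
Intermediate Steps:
g(N, u) = 0
B = -4 (B = -7 + (-3 + 6) = -7 + 3 = -4)
K(o) = -4/o
K(21)*g(7, -9) = -4/21*0 = 0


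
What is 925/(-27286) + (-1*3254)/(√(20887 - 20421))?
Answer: -925/27286 - 1627*√466/233 ≈ -150.77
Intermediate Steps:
925/(-27286) + (-1*3254)/(√(20887 - 20421)) = 925*(-1/27286) - 3254*√466/466 = -925/27286 - 1627*√466/233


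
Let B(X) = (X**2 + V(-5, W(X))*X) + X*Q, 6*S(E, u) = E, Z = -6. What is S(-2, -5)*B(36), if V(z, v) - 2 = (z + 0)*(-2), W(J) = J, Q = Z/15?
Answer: -2856/5 ≈ -571.20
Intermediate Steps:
Q = -2/5 (Q = -6/15 = -6*1/15 = -2/5 ≈ -0.40000)
S(E, u) = E/6
V(z, v) = 2 - 2*z (V(z, v) = 2 + (z + 0)*(-2) = 2 + z*(-2) = 2 - 2*z)
B(X) = X**2 + 58*X/5 (B(X) = (X**2 + (2 - 2*(-5))*X) + X*(-2/5) = (X**2 + (2 + 10)*X) - 2*X/5 = (X**2 + 12*X) - 2*X/5 = X**2 + 58*X/5)
S(-2, -5)*B(36) = ((1/6)*(-2))*((1/5)*36*(58 + 5*36)) = -36*(58 + 180)/15 = -36*238/15 = -1/3*8568/5 = -2856/5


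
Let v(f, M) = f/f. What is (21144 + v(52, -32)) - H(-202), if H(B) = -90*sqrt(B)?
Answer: 21145 + 90*I*sqrt(202) ≈ 21145.0 + 1279.1*I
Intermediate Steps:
v(f, M) = 1
(21144 + v(52, -32)) - H(-202) = (21144 + 1) - (-90)*sqrt(-202) = 21145 - (-90)*I*sqrt(202) = 21145 + 90*I*sqrt(202)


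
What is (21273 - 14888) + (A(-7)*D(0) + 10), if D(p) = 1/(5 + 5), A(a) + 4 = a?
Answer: 63939/10 ≈ 6393.9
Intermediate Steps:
A(a) = -4 + a
D(p) = ⅒ (D(p) = 1/10 = ⅒)
(21273 - 14888) + (A(-7)*D(0) + 10) = (21273 - 14888) + ((-4 - 7)*(⅒) + 10) = 6385 + (-11*⅒ + 10) = 6385 + (-11/10 + 10) = 6385 + 89/10 = 63939/10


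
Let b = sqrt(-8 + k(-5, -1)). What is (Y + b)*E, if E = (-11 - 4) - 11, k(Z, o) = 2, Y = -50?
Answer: 1300 - 26*I*sqrt(6) ≈ 1300.0 - 63.687*I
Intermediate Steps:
b = I*sqrt(6) (b = sqrt(-8 + 2) = sqrt(-6) = I*sqrt(6) ≈ 2.4495*I)
E = -26 (E = -15 - 11 = -26)
(Y + b)*E = (-50 + I*sqrt(6))*(-26) = 1300 - 26*I*sqrt(6)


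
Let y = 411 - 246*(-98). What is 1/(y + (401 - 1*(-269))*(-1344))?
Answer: -1/875961 ≈ -1.1416e-6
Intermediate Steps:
y = 24519 (y = 411 + 24108 = 24519)
1/(y + (401 - 1*(-269))*(-1344)) = 1/(24519 + (401 - 1*(-269))*(-1344)) = 1/(24519 + (401 + 269)*(-1344)) = 1/(24519 + 670*(-1344)) = 1/(24519 - 900480) = 1/(-875961) = -1/875961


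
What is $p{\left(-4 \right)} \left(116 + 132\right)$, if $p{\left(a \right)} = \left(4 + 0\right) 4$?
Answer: $3968$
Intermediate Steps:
$p{\left(a \right)} = 16$ ($p{\left(a \right)} = 4 \cdot 4 = 16$)
$p{\left(-4 \right)} \left(116 + 132\right) = 16 \left(116 + 132\right) = 16 \cdot 248 = 3968$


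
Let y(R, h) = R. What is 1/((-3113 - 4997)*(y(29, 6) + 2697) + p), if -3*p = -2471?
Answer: -3/66321109 ≈ -4.5234e-8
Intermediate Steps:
p = 2471/3 (p = -⅓*(-2471) = 2471/3 ≈ 823.67)
1/((-3113 - 4997)*(y(29, 6) + 2697) + p) = 1/((-3113 - 4997)*(29 + 2697) + 2471/3) = 1/(-8110*2726 + 2471/3) = 1/(-22107860 + 2471/3) = 1/(-66321109/3) = -3/66321109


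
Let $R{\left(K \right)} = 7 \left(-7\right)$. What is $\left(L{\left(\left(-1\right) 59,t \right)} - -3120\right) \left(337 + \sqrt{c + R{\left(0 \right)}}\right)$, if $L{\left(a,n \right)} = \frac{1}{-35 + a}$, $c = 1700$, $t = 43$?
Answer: $\frac{98835023}{94} + \frac{293279 \sqrt{1651}}{94} \approx 1.1782 \cdot 10^{6}$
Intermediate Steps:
$R{\left(K \right)} = -49$
$\left(L{\left(\left(-1\right) 59,t \right)} - -3120\right) \left(337 + \sqrt{c + R{\left(0 \right)}}\right) = \left(\frac{1}{-35 - 59} - -3120\right) \left(337 + \sqrt{1700 - 49}\right) = \left(\frac{1}{-35 - 59} + 3120\right) \left(337 + \sqrt{1651}\right) = \left(\frac{1}{-94} + 3120\right) \left(337 + \sqrt{1651}\right) = \left(- \frac{1}{94} + 3120\right) \left(337 + \sqrt{1651}\right) = \frac{293279 \left(337 + \sqrt{1651}\right)}{94} = \frac{98835023}{94} + \frac{293279 \sqrt{1651}}{94}$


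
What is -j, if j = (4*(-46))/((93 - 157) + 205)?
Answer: 184/141 ≈ 1.3050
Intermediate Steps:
j = -184/141 (j = -184/(-64 + 205) = -184/141 ≈ -1.3050)
-j = -1*(-184/141) = 184/141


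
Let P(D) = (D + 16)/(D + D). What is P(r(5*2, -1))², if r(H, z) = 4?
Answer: 25/4 ≈ 6.2500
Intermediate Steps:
P(D) = (16 + D)/(2*D) (P(D) = (16 + D)/((2*D)) = (16 + D)*(1/(2*D)) = (16 + D)/(2*D))
P(r(5*2, -1))² = ((½)*(16 + 4)/4)² = ((½)*(¼)*20)² = (5/2)² = 25/4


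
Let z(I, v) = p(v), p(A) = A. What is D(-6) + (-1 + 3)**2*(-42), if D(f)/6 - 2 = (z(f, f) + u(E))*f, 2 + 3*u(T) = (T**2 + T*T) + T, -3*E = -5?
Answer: -8/3 ≈ -2.6667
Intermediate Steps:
E = 5/3 (E = -1/3*(-5) = 5/3 ≈ 1.6667)
z(I, v) = v
u(T) = -2/3 + T/3 + 2*T**2/3 (u(T) = -2/3 + ((T**2 + T*T) + T)/3 = -2/3 + ((T**2 + T**2) + T)/3 = -2/3 + (2*T**2 + T)/3 = -2/3 + (T + 2*T**2)/3 = -2/3 + (T/3 + 2*T**2/3) = -2/3 + T/3 + 2*T**2/3)
D(f) = 12 + 6*f*(47/27 + f) (D(f) = 12 + 6*((f + (-2/3 + (1/3)*(5/3) + 2*(5/3)**2/3))*f) = 12 + 6*((f + (-2/3 + 5/9 + (2/3)*(25/9)))*f) = 12 + 6*((f + (-2/3 + 5/9 + 50/27))*f) = 12 + 6*((f + 47/27)*f) = 12 + 6*((47/27 + f)*f) = 12 + 6*(f*(47/27 + f)) = 12 + 6*f*(47/27 + f))
D(-6) + (-1 + 3)**2*(-42) = (12 + 6*(-6)**2 + (94/9)*(-6)) + (-1 + 3)**2*(-42) = (12 + 6*36 - 188/3) + 2**2*(-42) = (12 + 216 - 188/3) + 4*(-42) = 496/3 - 168 = -8/3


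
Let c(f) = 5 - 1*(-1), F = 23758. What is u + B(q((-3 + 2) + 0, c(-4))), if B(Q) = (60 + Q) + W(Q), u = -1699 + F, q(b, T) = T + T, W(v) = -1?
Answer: 22130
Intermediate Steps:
c(f) = 6 (c(f) = 5 + 1 = 6)
q(b, T) = 2*T
u = 22059 (u = -1699 + 23758 = 22059)
B(Q) = 59 + Q (B(Q) = (60 + Q) - 1 = 59 + Q)
u + B(q((-3 + 2) + 0, c(-4))) = 22059 + (59 + 2*6) = 22059 + (59 + 12) = 22059 + 71 = 22130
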